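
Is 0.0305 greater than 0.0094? Yes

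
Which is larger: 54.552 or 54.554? 54.554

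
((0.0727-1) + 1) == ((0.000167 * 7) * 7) False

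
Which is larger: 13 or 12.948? 13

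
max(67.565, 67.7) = 67.7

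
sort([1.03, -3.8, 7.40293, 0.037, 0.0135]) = [-3.8, 0.0135, 0.037, 1.03, 7.40293]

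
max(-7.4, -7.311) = -7.311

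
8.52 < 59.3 True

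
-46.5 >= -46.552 True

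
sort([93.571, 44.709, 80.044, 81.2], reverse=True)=[93.571, 81.2, 80.044, 44.709]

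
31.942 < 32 True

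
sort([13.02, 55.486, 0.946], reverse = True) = [55.486, 13.02, 0.946]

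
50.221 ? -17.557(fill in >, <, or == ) >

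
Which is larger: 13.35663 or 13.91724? 13.91724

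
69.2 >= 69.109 True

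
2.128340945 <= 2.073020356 False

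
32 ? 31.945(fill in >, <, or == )>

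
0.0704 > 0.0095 True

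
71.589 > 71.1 True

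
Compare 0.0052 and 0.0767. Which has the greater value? 0.0767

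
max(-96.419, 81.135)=81.135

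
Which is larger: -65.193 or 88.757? 88.757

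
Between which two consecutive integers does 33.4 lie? 33 and 34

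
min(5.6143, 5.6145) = 5.6143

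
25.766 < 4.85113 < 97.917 False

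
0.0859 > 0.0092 True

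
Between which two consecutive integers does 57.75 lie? 57 and 58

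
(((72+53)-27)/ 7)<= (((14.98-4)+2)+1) False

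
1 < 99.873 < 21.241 False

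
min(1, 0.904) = 0.904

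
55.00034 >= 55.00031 True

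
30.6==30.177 False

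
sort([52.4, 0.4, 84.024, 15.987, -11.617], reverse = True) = [84.024, 52.4, 15.987, 0.4, -11.617]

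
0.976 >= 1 False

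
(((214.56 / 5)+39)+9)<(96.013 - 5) True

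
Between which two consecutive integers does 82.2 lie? 82 and 83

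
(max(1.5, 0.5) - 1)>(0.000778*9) True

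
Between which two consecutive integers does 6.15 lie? 6 and 7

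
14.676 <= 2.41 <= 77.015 False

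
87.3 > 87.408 False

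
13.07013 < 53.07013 True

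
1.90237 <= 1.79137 False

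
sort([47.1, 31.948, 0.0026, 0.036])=[0.0026, 0.036, 31.948, 47.1]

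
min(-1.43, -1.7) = -1.7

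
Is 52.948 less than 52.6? No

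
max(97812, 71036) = 97812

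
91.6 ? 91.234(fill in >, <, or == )>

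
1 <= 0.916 False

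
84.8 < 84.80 False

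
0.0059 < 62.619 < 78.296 True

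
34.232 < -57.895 False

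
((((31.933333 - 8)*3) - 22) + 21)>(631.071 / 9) True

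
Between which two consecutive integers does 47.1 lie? 47 and 48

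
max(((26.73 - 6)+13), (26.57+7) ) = 33.73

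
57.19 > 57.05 True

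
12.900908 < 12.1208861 False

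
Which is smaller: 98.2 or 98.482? 98.2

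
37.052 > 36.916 True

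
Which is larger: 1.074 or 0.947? 1.074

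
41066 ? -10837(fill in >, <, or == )>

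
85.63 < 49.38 False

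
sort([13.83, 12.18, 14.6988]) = [12.18, 13.83, 14.6988]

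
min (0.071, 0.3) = 0.071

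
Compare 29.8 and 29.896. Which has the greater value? 29.896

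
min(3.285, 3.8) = 3.285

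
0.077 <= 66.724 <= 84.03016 True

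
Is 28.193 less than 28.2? Yes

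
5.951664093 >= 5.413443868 True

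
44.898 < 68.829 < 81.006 True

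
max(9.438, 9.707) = 9.707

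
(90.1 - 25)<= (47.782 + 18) True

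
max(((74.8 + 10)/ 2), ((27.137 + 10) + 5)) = 42.4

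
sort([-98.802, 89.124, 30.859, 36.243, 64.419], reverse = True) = [89.124, 64.419, 36.243, 30.859, -98.802]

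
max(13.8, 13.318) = 13.8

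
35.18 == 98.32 False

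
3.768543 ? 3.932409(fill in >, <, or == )<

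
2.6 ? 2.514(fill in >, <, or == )>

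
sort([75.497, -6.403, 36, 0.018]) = [-6.403, 0.018, 36, 75.497]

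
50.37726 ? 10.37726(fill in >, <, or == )>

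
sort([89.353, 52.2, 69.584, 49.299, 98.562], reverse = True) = [98.562, 89.353, 69.584, 52.2, 49.299]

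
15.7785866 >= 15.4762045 True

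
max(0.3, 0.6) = 0.6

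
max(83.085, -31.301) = 83.085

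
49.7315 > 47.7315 True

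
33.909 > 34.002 False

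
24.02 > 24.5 False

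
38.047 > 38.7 False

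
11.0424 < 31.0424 True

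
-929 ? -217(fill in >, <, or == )<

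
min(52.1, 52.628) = 52.1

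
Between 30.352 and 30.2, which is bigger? 30.352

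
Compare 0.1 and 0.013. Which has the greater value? 0.1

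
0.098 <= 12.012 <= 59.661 True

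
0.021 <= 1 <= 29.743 True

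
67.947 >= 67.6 True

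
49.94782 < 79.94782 True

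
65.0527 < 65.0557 True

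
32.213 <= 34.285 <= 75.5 True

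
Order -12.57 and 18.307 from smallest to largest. -12.57, 18.307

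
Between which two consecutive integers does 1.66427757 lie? 1 and 2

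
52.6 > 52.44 True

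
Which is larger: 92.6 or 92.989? 92.989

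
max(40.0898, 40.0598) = 40.0898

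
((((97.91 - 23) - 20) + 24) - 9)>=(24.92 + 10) True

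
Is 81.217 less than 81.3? Yes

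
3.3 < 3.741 True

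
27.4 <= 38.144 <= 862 True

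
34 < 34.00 False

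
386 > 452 False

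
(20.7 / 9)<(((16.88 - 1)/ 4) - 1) True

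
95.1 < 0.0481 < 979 False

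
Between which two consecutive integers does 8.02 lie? 8 and 9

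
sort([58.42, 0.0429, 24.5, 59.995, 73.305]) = [0.0429, 24.5, 58.42, 59.995, 73.305]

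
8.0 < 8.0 False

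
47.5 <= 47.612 True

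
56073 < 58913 True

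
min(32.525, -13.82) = -13.82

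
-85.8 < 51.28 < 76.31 True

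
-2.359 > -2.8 True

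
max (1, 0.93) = 1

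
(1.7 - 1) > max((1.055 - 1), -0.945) True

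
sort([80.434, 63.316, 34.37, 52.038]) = [34.37, 52.038, 63.316, 80.434]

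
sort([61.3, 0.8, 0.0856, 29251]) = [0.0856, 0.8, 61.3, 29251]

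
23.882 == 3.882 False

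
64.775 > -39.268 True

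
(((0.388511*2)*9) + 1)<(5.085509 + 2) False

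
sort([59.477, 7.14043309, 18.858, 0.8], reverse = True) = [59.477, 18.858, 7.14043309, 0.8]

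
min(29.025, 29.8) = 29.025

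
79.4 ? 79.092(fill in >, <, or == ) >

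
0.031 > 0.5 False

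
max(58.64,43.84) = 58.64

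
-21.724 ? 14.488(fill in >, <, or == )<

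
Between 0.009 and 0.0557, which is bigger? 0.0557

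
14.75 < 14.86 True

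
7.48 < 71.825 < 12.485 False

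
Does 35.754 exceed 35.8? No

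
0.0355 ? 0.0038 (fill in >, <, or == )>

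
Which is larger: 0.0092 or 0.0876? 0.0876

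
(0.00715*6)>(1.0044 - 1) True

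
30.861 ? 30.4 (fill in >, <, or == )>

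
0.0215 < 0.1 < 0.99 True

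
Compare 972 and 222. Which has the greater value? 972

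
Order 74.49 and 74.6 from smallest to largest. 74.49, 74.6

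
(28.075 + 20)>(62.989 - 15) True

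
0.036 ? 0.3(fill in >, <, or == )<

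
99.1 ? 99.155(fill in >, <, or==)<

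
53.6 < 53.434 False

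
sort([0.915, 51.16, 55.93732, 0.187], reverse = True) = [55.93732, 51.16, 0.915, 0.187]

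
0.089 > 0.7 False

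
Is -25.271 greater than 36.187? No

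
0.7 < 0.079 False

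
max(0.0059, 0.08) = 0.08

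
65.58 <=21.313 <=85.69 False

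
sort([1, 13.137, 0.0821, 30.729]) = [0.0821, 1, 13.137, 30.729]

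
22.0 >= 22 True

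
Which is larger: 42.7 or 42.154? 42.7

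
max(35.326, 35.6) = 35.6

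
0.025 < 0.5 True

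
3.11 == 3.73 False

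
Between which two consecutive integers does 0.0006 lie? 0 and 1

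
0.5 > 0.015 True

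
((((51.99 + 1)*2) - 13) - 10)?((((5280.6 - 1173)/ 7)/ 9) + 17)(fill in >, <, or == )>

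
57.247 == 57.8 False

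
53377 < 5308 False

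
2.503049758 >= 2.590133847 False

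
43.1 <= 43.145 True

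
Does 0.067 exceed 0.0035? Yes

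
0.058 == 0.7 False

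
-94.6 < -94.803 False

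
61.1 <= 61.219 True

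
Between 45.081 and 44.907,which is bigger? 45.081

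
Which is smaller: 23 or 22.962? 22.962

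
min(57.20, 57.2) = 57.20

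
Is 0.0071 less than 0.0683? Yes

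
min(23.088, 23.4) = 23.088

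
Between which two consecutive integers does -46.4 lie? -47 and -46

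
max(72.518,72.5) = 72.518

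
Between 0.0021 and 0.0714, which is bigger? 0.0714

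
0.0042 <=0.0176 True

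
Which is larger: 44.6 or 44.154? 44.6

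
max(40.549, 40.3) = 40.549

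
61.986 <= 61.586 False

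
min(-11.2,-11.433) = -11.433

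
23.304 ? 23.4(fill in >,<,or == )<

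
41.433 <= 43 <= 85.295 True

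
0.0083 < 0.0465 True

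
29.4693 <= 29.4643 False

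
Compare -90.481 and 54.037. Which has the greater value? 54.037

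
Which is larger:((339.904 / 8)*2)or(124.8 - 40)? ((339.904 / 8)*2)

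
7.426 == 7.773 False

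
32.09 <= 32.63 True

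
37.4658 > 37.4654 True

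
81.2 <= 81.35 True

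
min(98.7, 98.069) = 98.069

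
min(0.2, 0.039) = 0.039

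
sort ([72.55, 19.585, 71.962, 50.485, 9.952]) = [9.952, 19.585, 50.485, 71.962, 72.55]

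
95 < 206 True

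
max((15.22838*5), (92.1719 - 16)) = 76.1719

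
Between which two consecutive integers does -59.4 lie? -60 and -59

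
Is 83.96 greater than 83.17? Yes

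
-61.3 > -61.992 True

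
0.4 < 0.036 False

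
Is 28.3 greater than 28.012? Yes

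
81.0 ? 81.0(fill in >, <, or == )==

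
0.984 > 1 False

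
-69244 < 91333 True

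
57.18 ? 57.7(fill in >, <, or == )<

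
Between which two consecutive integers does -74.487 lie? -75 and -74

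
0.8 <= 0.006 False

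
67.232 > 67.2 True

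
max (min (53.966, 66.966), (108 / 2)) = 54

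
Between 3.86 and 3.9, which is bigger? 3.9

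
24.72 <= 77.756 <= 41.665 False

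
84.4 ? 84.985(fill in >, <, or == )<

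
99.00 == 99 True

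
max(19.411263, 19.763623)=19.763623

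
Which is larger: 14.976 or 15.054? 15.054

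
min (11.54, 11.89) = 11.54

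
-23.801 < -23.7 True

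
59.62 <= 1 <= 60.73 False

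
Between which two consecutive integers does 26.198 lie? 26 and 27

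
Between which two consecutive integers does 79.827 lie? 79 and 80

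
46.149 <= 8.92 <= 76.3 False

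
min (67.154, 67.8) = 67.154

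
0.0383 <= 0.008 False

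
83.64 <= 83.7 True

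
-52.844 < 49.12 True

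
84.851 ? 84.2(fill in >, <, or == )>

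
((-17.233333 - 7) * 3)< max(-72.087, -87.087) True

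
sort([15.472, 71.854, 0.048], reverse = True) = [71.854, 15.472, 0.048]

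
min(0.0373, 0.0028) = 0.0028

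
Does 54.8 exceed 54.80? No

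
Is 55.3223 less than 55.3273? Yes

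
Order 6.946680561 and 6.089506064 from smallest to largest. 6.089506064, 6.946680561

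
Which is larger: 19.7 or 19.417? 19.7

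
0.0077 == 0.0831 False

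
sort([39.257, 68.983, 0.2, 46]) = [0.2, 39.257, 46, 68.983]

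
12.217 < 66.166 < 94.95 True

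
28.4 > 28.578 False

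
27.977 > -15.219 True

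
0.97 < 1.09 True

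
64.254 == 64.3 False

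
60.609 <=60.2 False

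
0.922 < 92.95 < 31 False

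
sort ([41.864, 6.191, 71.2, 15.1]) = [6.191, 15.1, 41.864, 71.2]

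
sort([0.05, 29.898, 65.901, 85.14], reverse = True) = [85.14, 65.901, 29.898, 0.05]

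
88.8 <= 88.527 False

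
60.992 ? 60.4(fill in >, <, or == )>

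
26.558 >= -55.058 True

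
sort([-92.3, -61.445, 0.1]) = [-92.3, -61.445, 0.1]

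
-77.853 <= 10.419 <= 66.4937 True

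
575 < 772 True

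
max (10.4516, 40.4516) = 40.4516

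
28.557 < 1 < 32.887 False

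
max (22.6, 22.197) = 22.6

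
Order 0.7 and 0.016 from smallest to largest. 0.016, 0.7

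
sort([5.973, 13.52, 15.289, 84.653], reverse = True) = [84.653, 15.289, 13.52, 5.973]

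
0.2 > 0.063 True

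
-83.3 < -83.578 False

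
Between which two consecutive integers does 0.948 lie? 0 and 1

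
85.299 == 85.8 False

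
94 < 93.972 False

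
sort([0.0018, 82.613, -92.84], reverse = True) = [82.613, 0.0018, -92.84]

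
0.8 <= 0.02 False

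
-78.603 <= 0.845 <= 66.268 True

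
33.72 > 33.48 True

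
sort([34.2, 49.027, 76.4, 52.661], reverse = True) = [76.4, 52.661, 49.027, 34.2]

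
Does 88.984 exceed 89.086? No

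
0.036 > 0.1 False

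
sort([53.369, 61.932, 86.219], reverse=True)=[86.219, 61.932, 53.369]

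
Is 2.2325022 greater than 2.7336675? No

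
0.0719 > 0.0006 True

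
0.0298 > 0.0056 True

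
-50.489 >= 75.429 False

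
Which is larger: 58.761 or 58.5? 58.761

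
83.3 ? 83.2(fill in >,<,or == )>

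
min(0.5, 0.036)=0.036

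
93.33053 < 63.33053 False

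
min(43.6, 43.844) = 43.6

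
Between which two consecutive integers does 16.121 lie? 16 and 17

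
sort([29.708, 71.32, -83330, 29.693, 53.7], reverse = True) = [71.32, 53.7, 29.708, 29.693, -83330]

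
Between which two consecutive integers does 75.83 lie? 75 and 76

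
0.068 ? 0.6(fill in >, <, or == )<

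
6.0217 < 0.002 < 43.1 False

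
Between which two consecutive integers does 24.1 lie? 24 and 25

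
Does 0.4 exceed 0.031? Yes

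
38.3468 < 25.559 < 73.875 False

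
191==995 False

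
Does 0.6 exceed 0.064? Yes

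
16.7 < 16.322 False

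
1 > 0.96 True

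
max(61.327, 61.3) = 61.327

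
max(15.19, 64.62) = 64.62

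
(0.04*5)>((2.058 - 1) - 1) True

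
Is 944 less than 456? No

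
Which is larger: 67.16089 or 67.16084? 67.16089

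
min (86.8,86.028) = 86.028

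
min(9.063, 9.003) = 9.003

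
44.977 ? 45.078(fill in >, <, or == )<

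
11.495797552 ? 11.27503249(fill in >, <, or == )>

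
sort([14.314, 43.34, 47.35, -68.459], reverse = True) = [47.35, 43.34, 14.314, -68.459]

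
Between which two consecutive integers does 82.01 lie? 82 and 83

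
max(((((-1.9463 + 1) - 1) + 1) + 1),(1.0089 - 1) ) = 0.0537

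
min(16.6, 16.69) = 16.6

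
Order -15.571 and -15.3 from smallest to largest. -15.571, -15.3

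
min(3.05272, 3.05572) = 3.05272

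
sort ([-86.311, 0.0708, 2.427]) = [-86.311, 0.0708, 2.427]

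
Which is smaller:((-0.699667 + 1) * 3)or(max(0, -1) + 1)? ((-0.699667 + 1) * 3)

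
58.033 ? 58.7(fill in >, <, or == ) <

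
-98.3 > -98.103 False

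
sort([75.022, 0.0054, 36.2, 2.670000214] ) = [0.0054, 2.670000214, 36.2, 75.022]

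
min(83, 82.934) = 82.934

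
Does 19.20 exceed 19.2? No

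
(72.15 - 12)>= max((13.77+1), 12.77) True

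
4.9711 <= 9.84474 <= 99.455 True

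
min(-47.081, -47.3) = -47.3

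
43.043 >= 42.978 True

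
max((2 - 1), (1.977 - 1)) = 1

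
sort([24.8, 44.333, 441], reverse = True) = [441, 44.333, 24.8]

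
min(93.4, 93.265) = 93.265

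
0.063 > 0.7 False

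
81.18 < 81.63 True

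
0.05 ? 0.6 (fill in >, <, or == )<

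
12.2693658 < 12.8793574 True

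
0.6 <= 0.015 False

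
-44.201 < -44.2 True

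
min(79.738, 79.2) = 79.2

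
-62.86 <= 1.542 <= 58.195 True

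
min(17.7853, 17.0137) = 17.0137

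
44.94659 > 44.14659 True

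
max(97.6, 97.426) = 97.6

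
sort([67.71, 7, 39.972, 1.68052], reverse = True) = [67.71, 39.972, 7, 1.68052]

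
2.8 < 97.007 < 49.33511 False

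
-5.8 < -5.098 True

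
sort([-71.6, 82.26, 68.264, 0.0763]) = [-71.6, 0.0763, 68.264, 82.26]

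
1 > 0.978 True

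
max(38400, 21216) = 38400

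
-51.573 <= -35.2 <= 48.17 True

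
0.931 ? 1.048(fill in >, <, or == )<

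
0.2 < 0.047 False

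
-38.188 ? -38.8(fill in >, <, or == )>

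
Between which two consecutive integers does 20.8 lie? 20 and 21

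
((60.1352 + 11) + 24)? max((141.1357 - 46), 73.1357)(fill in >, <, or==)<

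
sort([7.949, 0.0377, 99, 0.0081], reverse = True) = [99, 7.949, 0.0377, 0.0081]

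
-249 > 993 False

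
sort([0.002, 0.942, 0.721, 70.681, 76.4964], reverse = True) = [76.4964, 70.681, 0.942, 0.721, 0.002]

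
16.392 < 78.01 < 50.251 False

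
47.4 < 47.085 False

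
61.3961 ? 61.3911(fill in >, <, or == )>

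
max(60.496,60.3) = 60.496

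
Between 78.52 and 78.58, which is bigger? 78.58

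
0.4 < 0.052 False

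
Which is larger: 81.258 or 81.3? 81.3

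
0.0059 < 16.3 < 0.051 False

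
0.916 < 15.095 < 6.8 False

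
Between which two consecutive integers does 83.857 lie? 83 and 84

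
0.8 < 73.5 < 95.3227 True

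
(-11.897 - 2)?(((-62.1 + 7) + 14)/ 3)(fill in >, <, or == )<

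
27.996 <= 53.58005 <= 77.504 True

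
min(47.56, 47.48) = 47.48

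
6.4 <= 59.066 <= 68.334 True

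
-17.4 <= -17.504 False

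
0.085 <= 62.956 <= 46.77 False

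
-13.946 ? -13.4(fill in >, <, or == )<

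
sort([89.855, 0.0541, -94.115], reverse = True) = [89.855, 0.0541, -94.115]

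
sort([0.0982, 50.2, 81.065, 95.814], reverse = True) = [95.814, 81.065, 50.2, 0.0982]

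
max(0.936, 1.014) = 1.014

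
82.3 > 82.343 False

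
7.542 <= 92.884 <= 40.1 False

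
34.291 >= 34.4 False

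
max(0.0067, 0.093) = 0.093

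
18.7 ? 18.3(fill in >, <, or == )>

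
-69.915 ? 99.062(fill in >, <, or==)<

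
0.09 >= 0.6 False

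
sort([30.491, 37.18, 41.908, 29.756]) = [29.756, 30.491, 37.18, 41.908]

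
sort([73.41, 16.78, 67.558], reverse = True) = [73.41, 67.558, 16.78]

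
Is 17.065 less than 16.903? No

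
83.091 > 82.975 True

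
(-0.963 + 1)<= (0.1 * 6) True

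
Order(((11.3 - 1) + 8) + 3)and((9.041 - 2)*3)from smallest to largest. ((9.041 - 2)*3), (((11.3 - 1) + 8) + 3)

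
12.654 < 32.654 True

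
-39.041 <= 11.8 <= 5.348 False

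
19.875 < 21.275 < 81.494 True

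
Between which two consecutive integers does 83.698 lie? 83 and 84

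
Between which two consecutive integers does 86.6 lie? 86 and 87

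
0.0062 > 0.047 False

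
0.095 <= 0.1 True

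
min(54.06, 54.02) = 54.02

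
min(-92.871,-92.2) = -92.871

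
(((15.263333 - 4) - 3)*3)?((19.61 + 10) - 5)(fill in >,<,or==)>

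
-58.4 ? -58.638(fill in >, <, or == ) >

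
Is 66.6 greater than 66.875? No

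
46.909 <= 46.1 False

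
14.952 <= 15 True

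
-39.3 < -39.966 False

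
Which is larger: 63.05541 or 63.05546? 63.05546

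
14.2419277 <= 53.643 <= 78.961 True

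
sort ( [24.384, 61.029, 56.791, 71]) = [24.384, 56.791, 61.029, 71]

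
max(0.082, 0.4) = 0.4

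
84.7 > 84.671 True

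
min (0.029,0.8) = 0.029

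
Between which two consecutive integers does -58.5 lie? -59 and -58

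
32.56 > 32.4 True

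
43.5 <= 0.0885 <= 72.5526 False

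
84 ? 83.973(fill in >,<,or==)>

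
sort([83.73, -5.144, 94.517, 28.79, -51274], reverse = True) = [94.517, 83.73, 28.79, -5.144, -51274]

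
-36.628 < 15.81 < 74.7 True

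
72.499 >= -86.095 True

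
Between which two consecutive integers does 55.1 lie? 55 and 56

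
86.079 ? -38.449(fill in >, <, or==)>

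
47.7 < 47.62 False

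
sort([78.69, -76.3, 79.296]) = [-76.3, 78.69, 79.296]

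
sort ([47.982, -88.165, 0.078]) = [-88.165, 0.078, 47.982]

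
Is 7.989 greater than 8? No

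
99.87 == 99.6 False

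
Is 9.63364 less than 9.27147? No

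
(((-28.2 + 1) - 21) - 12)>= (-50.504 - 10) True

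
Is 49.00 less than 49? No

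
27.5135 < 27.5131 False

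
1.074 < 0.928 False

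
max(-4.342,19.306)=19.306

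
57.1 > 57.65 False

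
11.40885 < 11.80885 True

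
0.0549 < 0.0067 False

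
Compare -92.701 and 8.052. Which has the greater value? 8.052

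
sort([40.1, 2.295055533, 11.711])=[2.295055533, 11.711, 40.1]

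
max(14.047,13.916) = 14.047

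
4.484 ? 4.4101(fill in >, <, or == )>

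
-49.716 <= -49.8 False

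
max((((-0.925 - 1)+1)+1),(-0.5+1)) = 0.5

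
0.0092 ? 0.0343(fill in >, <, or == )<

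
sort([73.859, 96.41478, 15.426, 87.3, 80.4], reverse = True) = [96.41478, 87.3, 80.4, 73.859, 15.426]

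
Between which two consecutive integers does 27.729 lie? 27 and 28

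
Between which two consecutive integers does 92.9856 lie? 92 and 93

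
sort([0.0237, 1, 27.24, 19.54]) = [0.0237, 1, 19.54, 27.24]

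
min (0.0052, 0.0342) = 0.0052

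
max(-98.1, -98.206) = -98.1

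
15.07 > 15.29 False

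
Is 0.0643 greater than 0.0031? Yes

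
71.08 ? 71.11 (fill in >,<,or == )<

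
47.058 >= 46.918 True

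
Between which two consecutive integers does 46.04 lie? 46 and 47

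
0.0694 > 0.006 True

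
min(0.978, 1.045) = 0.978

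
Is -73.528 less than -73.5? Yes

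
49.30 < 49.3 False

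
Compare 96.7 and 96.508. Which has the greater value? 96.7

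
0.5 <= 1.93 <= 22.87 True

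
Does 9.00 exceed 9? No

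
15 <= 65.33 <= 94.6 True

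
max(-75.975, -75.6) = -75.6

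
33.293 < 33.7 True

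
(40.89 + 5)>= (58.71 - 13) True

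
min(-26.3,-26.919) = -26.919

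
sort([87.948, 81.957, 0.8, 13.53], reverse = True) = [87.948, 81.957, 13.53, 0.8]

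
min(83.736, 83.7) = 83.7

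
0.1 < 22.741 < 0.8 False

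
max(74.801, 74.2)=74.801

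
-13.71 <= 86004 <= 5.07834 False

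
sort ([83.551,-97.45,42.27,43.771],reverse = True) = [83.551,43.771,42.27,-97.45]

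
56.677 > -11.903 True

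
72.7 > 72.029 True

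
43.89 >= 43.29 True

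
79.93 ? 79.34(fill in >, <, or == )>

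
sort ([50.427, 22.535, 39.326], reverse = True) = [50.427, 39.326, 22.535]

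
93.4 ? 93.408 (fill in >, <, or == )<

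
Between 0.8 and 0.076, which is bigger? 0.8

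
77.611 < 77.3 False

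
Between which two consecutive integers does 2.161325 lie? 2 and 3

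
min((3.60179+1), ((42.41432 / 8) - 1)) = 4.30179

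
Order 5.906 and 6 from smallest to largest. 5.906, 6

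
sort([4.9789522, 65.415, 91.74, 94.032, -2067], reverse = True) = [94.032, 91.74, 65.415, 4.9789522, -2067]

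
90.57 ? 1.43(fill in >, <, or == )>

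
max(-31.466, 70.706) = 70.706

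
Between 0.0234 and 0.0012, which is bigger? 0.0234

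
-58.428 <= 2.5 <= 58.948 True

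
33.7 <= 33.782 True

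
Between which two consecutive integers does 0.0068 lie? 0 and 1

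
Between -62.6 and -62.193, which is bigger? -62.193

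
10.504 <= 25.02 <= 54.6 True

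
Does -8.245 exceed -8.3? Yes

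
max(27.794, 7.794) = 27.794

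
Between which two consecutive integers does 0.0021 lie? 0 and 1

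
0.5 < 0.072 False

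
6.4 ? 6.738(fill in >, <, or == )<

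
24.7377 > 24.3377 True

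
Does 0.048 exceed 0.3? No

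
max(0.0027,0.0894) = 0.0894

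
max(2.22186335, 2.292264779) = 2.292264779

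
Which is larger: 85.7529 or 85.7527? 85.7529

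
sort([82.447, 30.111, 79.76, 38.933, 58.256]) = [30.111, 38.933, 58.256, 79.76, 82.447]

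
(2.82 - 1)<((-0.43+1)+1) False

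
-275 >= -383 True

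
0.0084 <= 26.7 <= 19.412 False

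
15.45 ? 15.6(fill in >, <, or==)<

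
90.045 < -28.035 False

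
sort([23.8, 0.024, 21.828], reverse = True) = [23.8, 21.828, 0.024]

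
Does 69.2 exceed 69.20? No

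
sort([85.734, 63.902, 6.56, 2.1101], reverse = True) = [85.734, 63.902, 6.56, 2.1101]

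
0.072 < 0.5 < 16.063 True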